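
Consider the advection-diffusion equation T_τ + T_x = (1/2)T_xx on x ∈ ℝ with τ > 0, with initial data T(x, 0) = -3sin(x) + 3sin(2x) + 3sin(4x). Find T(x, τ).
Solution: Moving frame: η = x - τ, σ = τ, T = u(η,σ), so T_τ = u_σ - u_η and T_xx = u_ηη.
Hence T_τ + T_x = u_σ and the PDE becomes the heat equation u_σ = (1/2)u_ηη on η ∈ ℝ.
Initial data: u(η,0) = T(η,0) = -3sin(η) + 3sin(2η) + 3sin(4η). Each mode sin(nη) decays as exp(-n²σ/2) on ℝ, so u(η,σ) = Σ c_n exp(-n²σ/2) sin(nη) with c_1=-3, c_2=3, c_4=3: u(η,σ) = 3exp(-2σ)sin(2η) + 3exp(-8σ)sin(4η) - 3exp(-σ/2)sin(η).
Substituting back: T(x,τ) = u(x - τ, τ).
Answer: T(x, τ) = 3exp(-2τ)sin(2x - 2τ) + 3exp(-8τ)sin(4x - 4τ) - 3exp(-τ/2)sin(x - τ)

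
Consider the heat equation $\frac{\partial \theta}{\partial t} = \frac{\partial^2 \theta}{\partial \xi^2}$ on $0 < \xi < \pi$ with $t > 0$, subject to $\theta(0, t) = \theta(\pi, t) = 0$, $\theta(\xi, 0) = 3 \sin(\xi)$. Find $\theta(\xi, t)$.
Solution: Using separation of variables $\theta = X(\xi)G(t)$:
Eigenfunctions: $\sin(n\xi)$, $n = 1, 2, 3, \ldots$
General solution: $\theta(\xi, t) = \sum c_n \sin(n\xi) e^{-n^2 t}$
Matching $\theta(\xi,0) = 3 \sin(\xi)$ term by term: $c_1=3$.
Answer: $\theta(\xi, t) = 3 e^{-t} \sin(\xi)$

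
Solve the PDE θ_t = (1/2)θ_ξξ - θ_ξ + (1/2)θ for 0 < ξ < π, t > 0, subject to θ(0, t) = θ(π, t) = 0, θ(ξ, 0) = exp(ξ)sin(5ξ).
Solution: Substitute θ = exp(ξ)u, i.e. u = exp(-ξ)θ.
By the product rule, θ_ξ = exp(ξ)(u_ξ + u), θ_ξξ = exp(ξ)(u_ξξ + 2u_ξ + u), θ_t = exp(ξ)u_t.
Substituting into the PDE and dividing by exp(ξ): u_t = (1/2)(u_ξξ + 2u_ξ + u) - (u_ξ + u) + (1/2)u.
The lower-order terms cancel, leaving the standard heat equation u_t = (1/2)u_ξξ.
Initial data for u: u(ξ,0) = exp(-ξ)θ(ξ,0) = sin(5ξ). The boundary conditions carry over: u(0,t) = u(π,t) = 0.
Solve for u:
  Using separation of variables u = X(ξ)G(t):
  Eigenfunctions: sin(nξ), n = 1, 2, 3, ...
  General solution: u(ξ, t) = Σ c_n sin(nξ) exp(-n² t/2)
  Matching u(ξ,0) = sin(5ξ) term by term: c_5=1.
Hence u(ξ,t) = exp(-25t/2)sin(5ξ).
Transform back: θ(ξ,t) = exp(ξ)u(ξ,t).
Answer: θ(ξ, t) = exp(-25t/2)exp(ξ)sin(5ξ)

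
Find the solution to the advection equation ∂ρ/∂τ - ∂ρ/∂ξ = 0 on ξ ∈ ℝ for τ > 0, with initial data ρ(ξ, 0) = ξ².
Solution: By characteristics (dξ/dτ = -1), ρ(ξ,τ) = f(ξ + τ) with f = ρ(·, 0).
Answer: ρ(ξ, τ) = ξ² + 2ξτ + τ²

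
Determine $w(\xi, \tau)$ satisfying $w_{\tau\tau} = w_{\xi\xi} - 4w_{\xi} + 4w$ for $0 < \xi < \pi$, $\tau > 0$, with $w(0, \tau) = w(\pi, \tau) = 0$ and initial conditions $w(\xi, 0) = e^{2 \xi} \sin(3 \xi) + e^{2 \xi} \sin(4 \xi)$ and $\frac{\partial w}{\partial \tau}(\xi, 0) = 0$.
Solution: Substitute $w = e^{2\xi}u$, i.e. $u = e^{-2\xi}w$.
By the product rule, $w_{\xi} = e^{2\xi}(u_{\xi} + 2u)$, $w_{\xi\xi} = e^{2\xi}(u_{\xi\xi} + 4u_{\xi} + 4u)$, $w_{\tau\tau} = e^{2\xi}u_{\tau\tau}$.
Substituting into the PDE and dividing by $e^{2\xi}$: $u_{\tau\tau} = (u_{\xi\xi} + 4u_{\xi} + 4u) - 4(u_{\xi} + 2u) + 4u$.
The lower-order terms cancel, leaving the standard wave equation $u_{\tau\tau} = u_{\xi\xi}$.
Initial data for $u$: $u(\xi,0) = e^{-2\xi}w(\xi,0) = \sin(3 \xi) + \sin(4 \xi)$; $u_{\tau}(\xi,0) = e^{-2\xi}w_{\tau}(\xi,0) = 0$. The boundary conditions carry over: $u(0,\tau) = u(\pi,\tau) = 0$.
Solve for $u$:
  Using separation of variables $u = X(\xi)T(\tau)$:
  Eigenfunctions: $\sin(n\xi)$, $n = 1, 2, 3, \ldots$
  General solution: $u(\xi, \tau) = \sum [A_n \cos(n \tau) + B_n \sin(n \tau)] \sin(n\xi)$
  From $u(\xi,0) = \sin(3 \xi) + \sin(4 \xi)$: $A_3=1, A_4=1$. From $u_{\tau}(\xi,0) = 0$: all $B_n = 0$.
Hence $u(\xi,\tau) = \sin(3 \xi) \cos(3 \tau) + \sin(4 \xi) \cos(4 \tau)$.
Transform back: $w(\xi,\tau) = e^{2\xi}u(\xi,\tau)$.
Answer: $w(\xi, \tau) = e^{2 \xi} \sin(3 \xi) \cos(3 \tau) + e^{2 \xi} \sin(4 \xi) \cos(4 \tau)$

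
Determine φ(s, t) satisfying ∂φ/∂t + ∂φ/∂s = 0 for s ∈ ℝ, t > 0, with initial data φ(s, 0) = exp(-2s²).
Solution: By characteristics (ds/dt = 1), φ(s,t) = f(s - t) with f = φ(·, 0).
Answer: φ(s, t) = exp(-2(s - t)²)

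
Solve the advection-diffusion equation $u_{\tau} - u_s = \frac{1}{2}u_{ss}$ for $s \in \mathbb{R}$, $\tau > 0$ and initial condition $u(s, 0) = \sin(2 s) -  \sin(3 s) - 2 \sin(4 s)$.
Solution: Change to a moving frame: let $\eta = s + \tau$, $\sigma = \tau$ and write $u(s,\tau) = w(\eta,\sigma)$.
By the chain rule $u_{\tau} = w_{\sigma} + w_{\eta}$, $u_s = w_{\eta}$, $u_{ss} = w_{\eta\eta}$.
Then $u_{\tau} - u_s = w_{\sigma}$: the advection term cancels and the PDE becomes the heat equation $w_{\sigma} = \frac{1}{2}w_{\eta\eta}$ on $\eta \in \mathbb{R}$.
Initial data: $w(\eta,0) = u(\eta,0) = \sin(2 \eta) - \sin(3 \eta) - 2 \sin(4 \eta)$.
On $\eta \in \mathbb{R}$ each mode satisfies $(\sin(n\eta))'' = -n^2 \sin(n\eta)$, so $e^{-n^2\sigma/2} \sin(n\eta)$ solves the heat equation; by superposition $w(\eta,\sigma) = \sum c_n e^{-n^2\sigma/2} \sin(n\eta)$.
Reading off the coefficients: $c_2=1, c_3=-1, c_4=-2$, so $w(\eta,\sigma) = e^{-2 \sigma} \sin(2 \eta) - 2 e^{-8 \sigma} \sin(4 \eta) - e^{-9 \sigma/2} \sin(3 \eta)$.
Substituting back $\eta = s + \tau$, $\sigma = \tau$: $u(s,\tau) = w(s + \tau, \tau)$.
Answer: $u(s, \tau) = e^{-2 \tau} \sin(2 \tau + 2 s) - 2 e^{-8 \tau} \sin(4 \tau + 4 s) -  e^{-9 \tau/2} \sin(3 \tau + 3 s)$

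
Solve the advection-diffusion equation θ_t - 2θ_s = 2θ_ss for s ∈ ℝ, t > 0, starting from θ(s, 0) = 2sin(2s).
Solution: Change to a moving frame: let η = s + 2t, σ = t and write θ(s,t) = u(η,σ).
By the chain rule θ_t = u_σ + 2u_η, θ_s = u_η, θ_ss = u_ηη.
Then θ_t - 2θ_s = u_σ: the advection term cancels and the PDE becomes the heat equation u_σ = 2u_ηη on η ∈ ℝ.
Initial data: u(η,0) = θ(η,0) = 2sin(2η).
On η ∈ ℝ each mode satisfies (sin(nη))″ = -n² sin(nη), so exp(-2n²σ) sin(nη) solves the heat equation; by superposition u(η,σ) = Σ c_n exp(-2n²σ) sin(nη).
Reading off the coefficients: c_2=2, so u(η,σ) = 2exp(-8σ)sin(2η).
Substituting back η = s + 2t, σ = t: θ(s,t) = u(s + 2t, t).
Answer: θ(s, t) = 2exp(-8t)sin(2s + 4t)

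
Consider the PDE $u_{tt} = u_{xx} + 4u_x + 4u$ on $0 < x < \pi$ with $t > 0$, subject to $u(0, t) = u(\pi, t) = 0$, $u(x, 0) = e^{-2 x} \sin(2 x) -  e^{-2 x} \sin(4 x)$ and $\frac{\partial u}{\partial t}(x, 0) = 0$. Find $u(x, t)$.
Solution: Substitute $u = e^{-2x}w$.
Then $u_x = e^{-2x}(w_x - 2w)$, $u_{xx} = e^{-2x}(w_{xx} - 4w_x + 4w)$, $u_{tt} = e^{-2x}w_{tt}$; substituting and dividing by $e^{-2x}$, the lower-order terms cancel: $w_{tt} = w_{xx}$ (standard wave equation).
Data for $w$: $w(x,0) = e^{2x}u(x,0) = \sin(2 x) - \sin(4 x)$; $w_t(x,0) = e^{2x}u_t(x,0) = 0$. The boundary conditions carry over: $w(0,t) = w(\pi,t) = 0$.
Separating variables: $w = \sum [A_n \cos(\omega_n t) + B_n \sin(\omega_n t)] \sin(nx)$, $\omega_n = n$. From ICs: $A_2=1, A_4=-1$.
So $w(x,t) = \sin(2 x) \cos(2 t) - \sin(4 x) \cos(4 t)$, and $u(x,t) = e^{-2x}w(x,t)$.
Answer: $u(x, t) = e^{-2 x} \sin(2 x) \cos(2 t) -  e^{-2 x} \sin(4 x) \cos(4 t)$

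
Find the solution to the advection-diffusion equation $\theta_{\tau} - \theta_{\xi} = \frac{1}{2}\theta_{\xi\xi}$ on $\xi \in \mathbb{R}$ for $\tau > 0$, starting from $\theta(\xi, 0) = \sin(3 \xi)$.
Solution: Moving frame: $\eta = \xi + \tau$, $\sigma = \tau$, $\theta = u(\eta,\sigma)$, so $\theta_{\tau} = u_{\sigma} + u_{\eta}$ and $\theta_{\xi\xi} = u_{\eta\eta}$.
Hence $\theta_{\tau} - \theta_{\xi} = u_{\sigma}$ and the PDE becomes the heat equation $u_{\sigma} = \frac{1}{2}u_{\eta\eta}$ on $\eta \in \mathbb{R}$.
Initial data: $u(\eta,0) = \theta(\eta,0) = \sin(3 \eta)$. Each mode $\sin(n\eta)$ decays as $e^{-n^2\sigma/2}$ on $\mathbb{R}$, so $u(\eta,\sigma) = \sum c_n e^{-n^2\sigma/2} \sin(n\eta)$ with $c_3=1$: $u(\eta,\sigma) = e^{-9 \sigma/2} \sin(3 \eta)$.
Substituting back: $\theta(\xi,\tau) = u(\xi + \tau, \tau)$.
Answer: $\theta(\xi, \tau) = e^{-9 \tau/2} \sin(3 \tau + 3 \xi)$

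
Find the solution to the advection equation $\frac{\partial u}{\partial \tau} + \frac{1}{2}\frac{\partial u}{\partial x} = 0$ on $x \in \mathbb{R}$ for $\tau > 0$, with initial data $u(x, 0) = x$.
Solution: By characteristics ($dx/d\tau = 1/2$), $u(x,\tau) = f(x - \frac{1}{2}\tau)$ with $f = u( \cdot , 0)$.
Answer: $u(x, \tau) = -\frac{1}{2} \tau + x$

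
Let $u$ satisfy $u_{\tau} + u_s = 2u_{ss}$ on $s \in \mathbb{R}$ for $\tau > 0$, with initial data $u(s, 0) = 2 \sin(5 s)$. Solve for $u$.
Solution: Change to a moving frame: let $\eta = s - \tau$, $\sigma = \tau$ and write $u(s,\tau) = w(\eta,\sigma)$.
By the chain rule $u_{\tau} = w_{\sigma} - w_{\eta}$, $u_s = w_{\eta}$, $u_{ss} = w_{\eta\eta}$.
Then $u_{\tau} + u_s = w_{\sigma}$: the advection term cancels and the PDE becomes the heat equation $w_{\sigma} = 2w_{\eta\eta}$ on $\eta \in \mathbb{R}$.
Initial data: $w(\eta,0) = u(\eta,0) = 2 \sin(5 \eta)$.
On $\eta \in \mathbb{R}$ each mode satisfies $(\sin(n\eta))'' = -n^2 \sin(n\eta)$, so $e^{-2n^2\sigma} \sin(n\eta)$ solves the heat equation; by superposition $w(\eta,\sigma) = \sum c_n e^{-2n^2\sigma} \sin(n\eta)$.
Reading off the coefficients: $c_5=2$, so $w(\eta,\sigma) = 2 e^{-50 \sigma} \sin(5 \eta)$.
Substituting back $\eta = s - \tau$, $\sigma = \tau$: $u(s,\tau) = w(s - \tau, \tau)$.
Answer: $u(s, \tau) = -2 e^{-50 \tau} \sin(5 \tau - 5 s)$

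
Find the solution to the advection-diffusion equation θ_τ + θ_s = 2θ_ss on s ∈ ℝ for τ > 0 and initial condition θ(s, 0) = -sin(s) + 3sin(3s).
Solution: Change to a moving frame: let η = s - τ, σ = τ and write θ(s,τ) = u(η,σ).
By the chain rule θ_τ = u_σ - u_η, θ_s = u_η, θ_ss = u_ηη.
Then θ_τ + θ_s = u_σ: the advection term cancels and the PDE becomes the heat equation u_σ = 2u_ηη on η ∈ ℝ.
Initial data: u(η,0) = θ(η,0) = -sin(η) + 3sin(3η).
On η ∈ ℝ each mode satisfies (sin(nη))″ = -n² sin(nη), so exp(-2n²σ) sin(nη) solves the heat equation; by superposition u(η,σ) = Σ c_n exp(-2n²σ) sin(nη).
Reading off the coefficients: c_1=-1, c_3=3, so u(η,σ) = -exp(-2σ)sin(η) + 3exp(-18σ)sin(3η).
Substituting back η = s - τ, σ = τ: θ(s,τ) = u(s - τ, τ).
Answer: θ(s, τ) = -exp(-2τ)sin(s - τ) + 3exp(-18τ)sin(3s - 3τ)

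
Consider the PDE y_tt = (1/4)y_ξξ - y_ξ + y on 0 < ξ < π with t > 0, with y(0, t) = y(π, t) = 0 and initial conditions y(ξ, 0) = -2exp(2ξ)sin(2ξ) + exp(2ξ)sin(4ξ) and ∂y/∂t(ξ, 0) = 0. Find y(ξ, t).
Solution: Substitute y = exp(2ξ)u.
Then y_ξ = exp(2ξ)(u_ξ + 2u), y_ξξ = exp(2ξ)(u_ξξ + 4u_ξ + 4u), y_tt = exp(2ξ)u_tt; substituting and dividing by exp(2ξ), the lower-order terms cancel: u_tt = (1/4)u_ξξ (standard wave equation).
Data for u: u(ξ,0) = exp(-2ξ)y(ξ,0) = -2sin(2ξ) + sin(4ξ); u_t(ξ,0) = exp(-2ξ)y_t(ξ,0) = 0. The boundary conditions carry over: u(0,t) = u(π,t) = 0.
Separating variables: u = Σ [A_n cos(ω_n t) + B_n sin(ω_n t)] sin(nξ), ω_n = n/2. From ICs: A_2=-2, A_4=1.
So u(ξ,t) = -2sin(2ξ)cos(t) + sin(4ξ)cos(2t), and y(ξ,t) = exp(2ξ)u(ξ,t).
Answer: y(ξ, t) = -2exp(2ξ)sin(2ξ)cos(t) + exp(2ξ)sin(4ξ)cos(2t)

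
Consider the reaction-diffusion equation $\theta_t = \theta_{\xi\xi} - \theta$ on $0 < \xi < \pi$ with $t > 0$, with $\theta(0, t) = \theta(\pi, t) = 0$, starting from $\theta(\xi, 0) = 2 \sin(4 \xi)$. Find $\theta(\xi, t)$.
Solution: Substitute $\theta = e^{-t}u$.
Then $\theta_t = e^{-t}(u_t - u)$, $\theta_{\xi\xi} = e^{-t}u_{\xi\xi}$; substituting and dividing by $e^{-t}$, the lower-order terms cancel: $u_t = u_{\xi\xi}$ (standard heat equation).
Data for $u$: $u(\xi,0) = \theta(\xi,0) = 2 \sin(4 \xi)$. The boundary conditions carry over: $u(0,t) = u(\pi,t) = 0$.
Separating variables: $u = \sum c_n e^{-n^2t} \sin(n\xi)$. From $u(\xi,0) = 2 \sin(4 \xi)$: $c_4=2$.
So $u(\xi,t) = 2 e^{-16 t} \sin(4 \xi)$, and $\theta(\xi,t) = e^{-t}u(\xi,t)$.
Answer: $\theta(\xi, t) = 2 e^{-17 t} \sin(4 \xi)$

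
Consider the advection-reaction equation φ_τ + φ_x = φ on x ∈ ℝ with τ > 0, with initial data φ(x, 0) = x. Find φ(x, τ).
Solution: Substitute φ = exp(τ)u.
Then φ_τ = exp(τ)(u_τ + u), φ_x = exp(τ)u_x; substituting and dividing by exp(τ), the lower-order terms cancel: u_τ + u_x = 0 (standard advection equation).
Data for u: u(x,0) = φ(x,0) = x.
By characteristics (dx/dτ = 1), u(x,τ) = f(x - τ) with f = u(·, 0).
So u(x,τ) = x - τ, and φ(x,τ) = exp(τ)u(x,τ).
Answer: φ(x, τ) = xexp(τ) - τexp(τ)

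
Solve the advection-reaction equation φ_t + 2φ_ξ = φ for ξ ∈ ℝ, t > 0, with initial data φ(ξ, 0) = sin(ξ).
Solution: Substitute φ = exp(t)u.
Then φ_t = exp(t)(u_t + u), φ_ξ = exp(t)u_ξ; substituting and dividing by exp(t), the lower-order terms cancel: u_t + 2u_ξ = 0 (standard advection equation).
Data for u: u(ξ,0) = φ(ξ,0) = sin(ξ).
By characteristics (dξ/dt = 2), u(ξ,t) = f(ξ - 2t) with f = u(·, 0).
So u(ξ,t) = -sin(2t - ξ), and φ(ξ,t) = exp(t)u(ξ,t).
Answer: φ(ξ, t) = -exp(t)sin(2t - ξ)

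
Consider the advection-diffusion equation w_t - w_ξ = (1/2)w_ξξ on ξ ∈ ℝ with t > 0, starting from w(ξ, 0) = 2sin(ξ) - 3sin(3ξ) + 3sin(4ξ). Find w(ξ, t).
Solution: Moving frame: η = ξ + t, σ = t, w = u(η,σ), so w_t = u_σ + u_η and w_ξξ = u_ηη.
Hence w_t - w_ξ = u_σ and the PDE becomes the heat equation u_σ = (1/2)u_ηη on η ∈ ℝ.
Initial data: u(η,0) = w(η,0) = 2sin(η) - 3sin(3η) + 3sin(4η). Each mode sin(nη) decays as exp(-n²σ/2) on ℝ, so u(η,σ) = Σ c_n exp(-n²σ/2) sin(nη) with c_1=2, c_3=-3, c_4=3: u(η,σ) = 3exp(-8σ)sin(4η) + 2exp(-σ/2)sin(η) - 3exp(-9σ/2)sin(3η).
Substituting back: w(ξ,t) = u(ξ + t, t).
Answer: w(ξ, t) = 3exp(-8t)sin(4t + 4ξ) + 2exp(-t/2)sin(t + ξ) - 3exp(-9t/2)sin(3t + 3ξ)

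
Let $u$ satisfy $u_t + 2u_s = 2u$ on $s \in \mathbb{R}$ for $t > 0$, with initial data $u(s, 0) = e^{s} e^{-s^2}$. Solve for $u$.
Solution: Substitute $u = e^{s}w$.
Then $u_s = e^{s}(w_s + w)$, $u_t = e^{s}w_t$; substituting and dividing by $e^{s}$, the lower-order terms cancel: $w_t + 2w_s = 0$ (standard advection equation).
Data for $w$: $w(s,0) = e^{-s}u(s,0) = e^{-s^2}$.
By characteristics ($ds/dt = 2$), $w(s,t) = f(s - 2t)$ with $f = w( \cdot , 0)$.
So $w(s,t) = e^{-(s - 2 t)^2}$, and $u(s,t) = e^{s}w(s,t)$.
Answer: $u(s, t) = e^{s} e^{-(s - 2 t)^2}$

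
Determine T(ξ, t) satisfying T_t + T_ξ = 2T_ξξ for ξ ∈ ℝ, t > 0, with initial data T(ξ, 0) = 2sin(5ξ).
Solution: Moving frame: η = ξ - t, σ = t, T = u(η,σ), so T_t = u_σ - u_η and T_ξξ = u_ηη.
Hence T_t + T_ξ = u_σ and the PDE becomes the heat equation u_σ = 2u_ηη on η ∈ ℝ.
Initial data: u(η,0) = T(η,0) = 2sin(5η). Each mode sin(nη) decays as exp(-2n²σ) on ℝ, so u(η,σ) = Σ c_n exp(-2n²σ) sin(nη) with c_5=2: u(η,σ) = 2exp(-50σ)sin(5η).
Substituting back: T(ξ,t) = u(ξ - t, t).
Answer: T(ξ, t) = -2exp(-50t)sin(5t - 5ξ)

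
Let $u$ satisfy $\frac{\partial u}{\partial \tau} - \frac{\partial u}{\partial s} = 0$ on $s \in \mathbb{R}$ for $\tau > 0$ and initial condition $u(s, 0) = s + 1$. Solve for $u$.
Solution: By characteristics ($ds/d\tau = -1$), $u(s,\tau) = f(s + \tau)$ with $f = u( \cdot , 0)$.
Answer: $u(s, \tau) = \tau + s + 1$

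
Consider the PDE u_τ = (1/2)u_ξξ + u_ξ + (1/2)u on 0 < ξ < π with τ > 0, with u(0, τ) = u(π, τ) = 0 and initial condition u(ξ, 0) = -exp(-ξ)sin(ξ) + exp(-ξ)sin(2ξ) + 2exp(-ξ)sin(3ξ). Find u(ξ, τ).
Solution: Substitute u = exp(-ξ)w, i.e. w = exp(ξ)u.
By the product rule, u_ξ = exp(-ξ)(w_ξ - w), u_ξξ = exp(-ξ)(w_ξξ - 2w_ξ + w), u_τ = exp(-ξ)w_τ.
Substituting into the PDE and dividing by exp(-ξ): w_τ = (1/2)(w_ξξ - 2w_ξ + w) + (w_ξ - w) + (1/2)w.
The lower-order terms cancel, leaving the standard heat equation w_τ = (1/2)w_ξξ.
Initial data for w: w(ξ,0) = exp(ξ)u(ξ,0) = -sin(ξ) + sin(2ξ) + 2sin(3ξ). The boundary conditions carry over: w(0,τ) = w(π,τ) = 0.
Solve for w:
  Using separation of variables w = X(ξ)T(τ):
  Eigenfunctions: sin(nξ), n = 1, 2, 3, ...
  General solution: w(ξ, τ) = Σ c_n sin(nξ) exp(-n² τ/2)
  Matching w(ξ,0) = -sin(ξ) + sin(2ξ) + 2sin(3ξ) term by term: c_1=-1, c_2=1, c_3=2.
Hence w(ξ,τ) = exp(-2τ)sin(2ξ) - exp(-τ/2)sin(ξ) + 2exp(-9τ/2)sin(3ξ).
Transform back: u(ξ,τ) = exp(-ξ)w(ξ,τ).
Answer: u(ξ, τ) = exp(-ξ)exp(-2τ)sin(2ξ) - exp(-ξ)exp(-τ/2)sin(ξ) + 2exp(-ξ)exp(-9τ/2)sin(3ξ)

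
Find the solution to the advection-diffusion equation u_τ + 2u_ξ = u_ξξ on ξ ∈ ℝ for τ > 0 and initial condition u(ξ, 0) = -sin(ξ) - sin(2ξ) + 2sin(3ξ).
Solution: Moving frame: η = ξ - 2τ, σ = τ, u = w(η,σ), so u_τ = w_σ - 2w_η and u_ξξ = w_ηη.
Hence u_τ + 2u_ξ = w_σ and the PDE becomes the heat equation w_σ = w_ηη on η ∈ ℝ.
Initial data: w(η,0) = u(η,0) = -sin(η) - sin(2η) + 2sin(3η). Each mode sin(nη) decays as exp(-n²σ) on ℝ, so w(η,σ) = Σ c_n exp(-n²σ) sin(nη) with c_1=-1, c_2=-1, c_3=2: w(η,σ) = -exp(-σ)sin(η) - exp(-4σ)sin(2η) + 2exp(-9σ)sin(3η).
Substituting back: u(ξ,τ) = w(ξ - 2τ, τ).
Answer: u(ξ, τ) = -exp(-τ)sin(ξ - 2τ) - exp(-4τ)sin(2ξ - 4τ) + 2exp(-9τ)sin(3ξ - 6τ)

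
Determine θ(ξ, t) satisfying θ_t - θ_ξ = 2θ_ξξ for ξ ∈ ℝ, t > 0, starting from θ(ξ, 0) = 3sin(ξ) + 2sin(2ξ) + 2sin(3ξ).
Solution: Change to a moving frame: let η = ξ + t, σ = t and write θ(ξ,t) = u(η,σ).
By the chain rule θ_t = u_σ + u_η, θ_ξ = u_η, θ_ξξ = u_ηη.
Then θ_t - θ_ξ = u_σ: the advection term cancels and the PDE becomes the heat equation u_σ = 2u_ηη on η ∈ ℝ.
Initial data: u(η,0) = θ(η,0) = 3sin(η) + 2sin(2η) + 2sin(3η).
On η ∈ ℝ each mode satisfies (sin(nη))″ = -n² sin(nη), so exp(-2n²σ) sin(nη) solves the heat equation; by superposition u(η,σ) = Σ c_n exp(-2n²σ) sin(nη).
Reading off the coefficients: c_1=3, c_2=2, c_3=2, so u(η,σ) = 3exp(-2σ)sin(η) + 2exp(-8σ)sin(2η) + 2exp(-18σ)sin(3η).
Substituting back η = ξ + t, σ = t: θ(ξ,t) = u(ξ + t, t).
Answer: θ(ξ, t) = 3exp(-2t)sin(t + ξ) + 2exp(-8t)sin(2t + 2ξ) + 2exp(-18t)sin(3t + 3ξ)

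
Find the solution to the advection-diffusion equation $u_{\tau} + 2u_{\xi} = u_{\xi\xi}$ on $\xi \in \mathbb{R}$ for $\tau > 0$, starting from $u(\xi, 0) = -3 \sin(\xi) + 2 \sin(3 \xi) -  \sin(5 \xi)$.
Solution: Moving frame: $\eta = \xi - 2\tau$, $\sigma = \tau$, $u = w(\eta,\sigma)$, so $u_{\tau} = w_{\sigma} - 2w_{\eta}$ and $u_{\xi\xi} = w_{\eta\eta}$.
Hence $u_{\tau} + 2u_{\xi} = w_{\sigma}$ and the PDE becomes the heat equation $w_{\sigma} = w_{\eta\eta}$ on $\eta \in \mathbb{R}$.
Initial data: $w(\eta,0) = u(\eta,0) = -3 \sin(\eta) + 2 \sin(3 \eta) - \sin(5 \eta)$. Each mode $\sin(n\eta)$ decays as $e^{-n^2\sigma}$ on $\mathbb{R}$, so $w(\eta,\sigma) = \sum c_n e^{-n^2\sigma} \sin(n\eta)$ with $c_1=-3, c_3=2, c_5=-1$: $w(\eta,\sigma) = -3 e^{-\sigma} \sin(\eta) + 2 e^{-9 \sigma} \sin(3 \eta) - e^{-25 \sigma} \sin(5 \eta)$.
Substituting back: $u(\xi,\tau) = w(\xi - 2\tau, \tau)$.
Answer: $u(\xi, \tau) = 3 e^{-\tau} \sin(2 \tau - \xi) - 2 e^{-9 \tau} \sin(6 \tau - 3 \xi) + e^{-25 \tau} \sin(10 \tau - 5 \xi)$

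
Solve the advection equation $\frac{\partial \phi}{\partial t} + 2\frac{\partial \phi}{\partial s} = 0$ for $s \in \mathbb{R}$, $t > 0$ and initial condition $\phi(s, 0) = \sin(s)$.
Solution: By method of characteristics (waves move right with speed 2):
Along characteristics $s - 2t =$ const, $\phi$ is constant, so $\phi(s,t) = f(s - 2t)$ with $f = \phi( \cdot , 0)$.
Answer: $\phi(s, t) = \sin(s - 2 t)$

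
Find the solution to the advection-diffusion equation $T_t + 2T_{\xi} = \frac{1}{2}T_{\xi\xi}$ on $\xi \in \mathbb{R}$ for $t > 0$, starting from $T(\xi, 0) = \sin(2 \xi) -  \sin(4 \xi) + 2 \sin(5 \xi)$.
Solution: Change to a moving frame: let $\eta = \xi - 2t$, $\sigma = t$ and write $T(\xi,t) = u(\eta,\sigma)$.
By the chain rule $T_t = u_{\sigma} - 2u_{\eta}$, $T_{\xi} = u_{\eta}$, $T_{\xi\xi} = u_{\eta\eta}$.
Then $T_t + 2T_{\xi} = u_{\sigma}$: the advection term cancels and the PDE becomes the heat equation $u_{\sigma} = \frac{1}{2}u_{\eta\eta}$ on $\eta \in \mathbb{R}$.
Initial data: $u(\eta,0) = T(\eta,0) = \sin(2 \eta) - \sin(4 \eta) + 2 \sin(5 \eta)$.
On $\eta \in \mathbb{R}$ each mode satisfies $(\sin(n\eta))'' = -n^2 \sin(n\eta)$, so $e^{-n^2\sigma/2} \sin(n\eta)$ solves the heat equation; by superposition $u(\eta,\sigma) = \sum c_n e^{-n^2\sigma/2} \sin(n\eta)$.
Reading off the coefficients: $c_2=1, c_4=-1, c_5=2$, so $u(\eta,\sigma) = e^{-2 \sigma} \sin(2 \eta) - e^{-8 \sigma} \sin(4 \eta) + 2 e^{-25 \sigma/2} \sin(5 \eta)$.
Substituting back $\eta = \xi - 2t$, $\sigma = t$: $T(\xi,t) = u(\xi - 2t, t)$.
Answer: $T(\xi, t) = e^{-2 t} \sin(2 \xi - 4 t) -  e^{-8 t} \sin(4 \xi - 8 t) + 2 e^{-25 t/2} \sin(5 \xi - 10 t)$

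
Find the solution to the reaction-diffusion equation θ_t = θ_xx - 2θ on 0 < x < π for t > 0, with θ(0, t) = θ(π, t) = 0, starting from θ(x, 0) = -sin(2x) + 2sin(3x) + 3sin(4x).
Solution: Substitute θ = exp(-2t)u.
Then θ_t = exp(-2t)(u_t - 2u), θ_xx = exp(-2t)u_xx; substituting and dividing by exp(-2t), the lower-order terms cancel: u_t = u_xx (standard heat equation).
Data for u: u(x,0) = θ(x,0) = -sin(2x) + 2sin(3x) + 3sin(4x). The boundary conditions carry over: u(0,t) = u(π,t) = 0.
Separating variables: u = Σ c_n exp(-n²t) sin(nx). From u(x,0) = -sin(2x) + 2sin(3x) + 3sin(4x): c_2=-1, c_3=2, c_4=3.
So u(x,t) = -exp(-4t)sin(2x) + 2exp(-9t)sin(3x) + 3exp(-16t)sin(4x), and θ(x,t) = exp(-2t)u(x,t).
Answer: θ(x, t) = -exp(-6t)sin(2x) + 2exp(-11t)sin(3x) + 3exp(-18t)sin(4x)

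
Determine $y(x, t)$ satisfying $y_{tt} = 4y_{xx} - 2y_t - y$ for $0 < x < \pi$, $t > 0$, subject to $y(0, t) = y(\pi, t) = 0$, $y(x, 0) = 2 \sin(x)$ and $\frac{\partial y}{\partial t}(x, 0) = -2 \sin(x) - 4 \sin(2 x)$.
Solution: Substitute $y = e^{-t}u$.
Then $y_t = e^{-t}(u_t - u)$, $y_{tt} = e^{-t}(u_{tt} - 2u_t + u)$, $y_{xx} = e^{-t}u_{xx}$; substituting and dividing by $e^{-t}$, the lower-order terms cancel: $u_{tt} = 4u_{xx}$ (standard wave equation).
Data for $u$: $u(x,0) = y(x,0) = 2 \sin(x)$; $u_t(x,0) = y_t(x,0) + y(x,0) = -4 \sin(2 x)$. The boundary conditions carry over: $u(0,t) = u(\pi,t) = 0$.
Separating variables: $u = \sum [A_n \cos(\omega_n t) + B_n \sin(\omega_n t)] \sin(nx)$, $\omega_n = 2n$. From ICs ($B_n$ = velocity coefficient / $\omega_n$): $A_1=2, B_2=-1$.
So $u(x,t) = - \sin(4 t) \sin(2 x) + 2 \sin(x) \cos(2 t)$, and $y(x,t) = e^{-t}u(x,t)$.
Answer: $y(x, t) = - e^{-t} \sin(4 t) \sin(2 x) + 2 e^{-t} \sin(x) \cos(2 t)$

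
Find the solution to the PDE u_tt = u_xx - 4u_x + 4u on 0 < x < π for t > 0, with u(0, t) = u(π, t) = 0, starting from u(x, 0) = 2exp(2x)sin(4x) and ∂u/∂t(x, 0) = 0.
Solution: Substitute u = exp(2x)w, i.e. w = exp(-2x)u.
By the product rule, u_x = exp(2x)(w_x + 2w), u_xx = exp(2x)(w_xx + 4w_x + 4w), u_tt = exp(2x)w_tt.
Substituting into the PDE and dividing by exp(2x): w_tt = (w_xx + 4w_x + 4w) - 4(w_x + 2w) + 4w.
The lower-order terms cancel, leaving the standard wave equation w_tt = w_xx.
Initial data for w: w(x,0) = exp(-2x)u(x,0) = 2sin(4x); w_t(x,0) = exp(-2x)u_t(x,0) = 0. The boundary conditions carry over: w(0,t) = w(π,t) = 0.
Solve for w:
  Using separation of variables w = X(x)T(t):
  Eigenfunctions: sin(nx), n = 1, 2, 3, ...
  General solution: w(x, t) = Σ [A_n cos(n t) + B_n sin(n t)] sin(nx)
  From w(x,0) = 2sin(4x): A_4=2. From w_t(x,0) = 0: all B_n = 0.
Hence w(x,t) = 2sin(4x)cos(4t).
Transform back: u(x,t) = exp(2x)w(x,t).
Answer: u(x, t) = 2exp(2x)sin(4x)cos(4t)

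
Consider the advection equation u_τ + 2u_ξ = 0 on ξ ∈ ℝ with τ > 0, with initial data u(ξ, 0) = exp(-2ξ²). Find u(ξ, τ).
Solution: By characteristics (dξ/dτ = 2), u(ξ,τ) = f(ξ - 2τ) with f = u(·, 0).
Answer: u(ξ, τ) = exp(-2(ξ - 2τ)²)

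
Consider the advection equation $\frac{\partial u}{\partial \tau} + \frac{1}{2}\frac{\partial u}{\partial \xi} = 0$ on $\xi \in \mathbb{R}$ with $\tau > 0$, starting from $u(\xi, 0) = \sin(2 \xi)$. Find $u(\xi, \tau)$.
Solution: By characteristics ($d\xi/d\tau = 1/2$), $u(\xi,\tau) = f(\xi - \frac{1}{2}\tau)$ with $f = u( \cdot , 0)$.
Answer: $u(\xi, \tau) = - \sin(\tau - 2 \xi)$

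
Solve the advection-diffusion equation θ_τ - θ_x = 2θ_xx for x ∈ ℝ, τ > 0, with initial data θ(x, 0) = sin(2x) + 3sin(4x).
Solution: Change to a moving frame: let η = x + τ, σ = τ and write θ(x,τ) = u(η,σ).
By the chain rule θ_τ = u_σ + u_η, θ_x = u_η, θ_xx = u_ηη.
Then θ_τ - θ_x = u_σ: the advection term cancels and the PDE becomes the heat equation u_σ = 2u_ηη on η ∈ ℝ.
Initial data: u(η,0) = θ(η,0) = sin(2η) + 3sin(4η).
On η ∈ ℝ each mode satisfies (sin(nη))″ = -n² sin(nη), so exp(-2n²σ) sin(nη) solves the heat equation; by superposition u(η,σ) = Σ c_n exp(-2n²σ) sin(nη).
Reading off the coefficients: c_2=1, c_4=3, so u(η,σ) = exp(-8σ)sin(2η) + 3exp(-32σ)sin(4η).
Substituting back η = x + τ, σ = τ: θ(x,τ) = u(x + τ, τ).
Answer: θ(x, τ) = exp(-8τ)sin(2x + 2τ) + 3exp(-32τ)sin(4x + 4τ)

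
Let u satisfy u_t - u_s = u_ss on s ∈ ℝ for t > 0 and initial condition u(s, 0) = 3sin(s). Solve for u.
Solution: Moving frame: η = s + t, σ = t, u = w(η,σ), so u_t = w_σ + w_η and u_ss = w_ηη.
Hence u_t - u_s = w_σ and the PDE becomes the heat equation w_σ = w_ηη on η ∈ ℝ.
Initial data: w(η,0) = u(η,0) = 3sin(η). Each mode sin(nη) decays as exp(-n²σ) on ℝ, so w(η,σ) = Σ c_n exp(-n²σ) sin(nη) with c_1=3: w(η,σ) = 3exp(-σ)sin(η).
Substituting back: u(s,t) = w(s + t, t).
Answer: u(s, t) = 3exp(-t)sin(s + t)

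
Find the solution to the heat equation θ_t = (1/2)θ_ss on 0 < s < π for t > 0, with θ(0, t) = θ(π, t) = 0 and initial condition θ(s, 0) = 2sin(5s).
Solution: Using separation of variables θ = X(s)G(t):
Eigenfunctions: sin(ns), n = 1, 2, 3, ...
General solution: θ(s, t) = Σ c_n sin(ns) exp(-n² t/2)
Matching θ(s,0) = 2sin(5s) term by term: c_5=2.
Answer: θ(s, t) = 2exp(-25t/2)sin(5s)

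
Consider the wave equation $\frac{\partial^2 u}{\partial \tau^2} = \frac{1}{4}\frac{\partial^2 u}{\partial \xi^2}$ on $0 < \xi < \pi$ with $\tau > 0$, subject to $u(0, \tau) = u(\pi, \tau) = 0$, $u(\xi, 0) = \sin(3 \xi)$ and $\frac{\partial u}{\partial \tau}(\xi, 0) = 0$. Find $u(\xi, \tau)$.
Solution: Separating variables: $u = \sum [A_n \cos(\omega_n \tau) + B_n \sin(\omega_n \tau)] \sin(n\xi)$, $\omega_n = n/2$. From ICs: $A_3=1$.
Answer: $u(\xi, \tau) = \sin(3 \xi) \cos(3 \tau/2)$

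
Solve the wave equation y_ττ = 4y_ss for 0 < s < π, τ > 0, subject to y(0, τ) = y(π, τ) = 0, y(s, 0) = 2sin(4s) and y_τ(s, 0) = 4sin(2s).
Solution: Separating variables: y = Σ [A_n cos(ω_n τ) + B_n sin(ω_n τ)] sin(ns), ω_n = 2n. From ICs (B_n = velocity coefficient / ω_n): A_4=2, B_2=1.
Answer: y(s, τ) = sin(2s)sin(4τ) + 2sin(4s)cos(8τ)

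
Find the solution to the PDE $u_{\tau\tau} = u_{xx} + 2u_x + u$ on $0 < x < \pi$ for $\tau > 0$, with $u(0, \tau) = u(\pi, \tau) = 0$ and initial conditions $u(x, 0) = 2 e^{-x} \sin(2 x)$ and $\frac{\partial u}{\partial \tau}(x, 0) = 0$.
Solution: Substitute $u = e^{-x}w$, i.e. $w = e^{x}u$.
By the product rule, $u_x = e^{-x}(w_x - w)$, $u_{xx} = e^{-x}(w_{xx} - 2w_x + w)$, $u_{\tau\tau} = e^{-x}w_{\tau\tau}$.
Substituting into the PDE and dividing by $e^{-x}$: $w_{\tau\tau} = (w_{xx} - 2w_x + w) + 2(w_x - w) + w$.
The lower-order terms cancel, leaving the standard wave equation $w_{\tau\tau} = w_{xx}$.
Initial data for $w$: $w(x,0) = e^{x}u(x,0) = 2 \sin(2 x)$; $w_{\tau}(x,0) = e^{x}u_{\tau}(x,0) = 0$. The boundary conditions carry over: $w(0,\tau) = w(\pi,\tau) = 0$.
Solve for $w$:
  Using separation of variables $w = X(x)T(\tau)$:
  Eigenfunctions: $\sin(nx)$, $n = 1, 2, 3, \ldots$
  General solution: $w(x, \tau) = \sum [A_n \cos(n \tau) + B_n \sin(n \tau)] \sin(nx)$
  From $w(x,0) = 2 \sin(2 x)$: $A_2=2$. From $w_{\tau}(x,0) = 0$: all $B_n = 0$.
Hence $w(x,\tau) = 2 \sin(2 x) \cos(2 \tau)$.
Transform back: $u(x,\tau) = e^{-x}w(x,\tau)$.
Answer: $u(x, \tau) = 2 e^{-x} \sin(2 x) \cos(2 \tau)$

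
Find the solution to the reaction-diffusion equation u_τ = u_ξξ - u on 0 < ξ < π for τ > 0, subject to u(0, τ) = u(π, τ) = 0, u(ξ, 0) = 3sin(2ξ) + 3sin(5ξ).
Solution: Substitute u = exp(-τ)w, i.e. w = exp(τ)u.
By the product rule, u_τ = exp(-τ)(w_τ - w), u_ξξ = exp(-τ)w_ξξ.
Substituting into the PDE and dividing by exp(-τ): w_τ - w = w_ξξ - w.
The lower-order terms cancel, leaving the standard heat equation w_τ = w_ξξ.
Initial data for w: w(ξ,0) = u(ξ,0) = 3sin(2ξ) + 3sin(5ξ). The boundary conditions carry over: w(0,τ) = w(π,τ) = 0.
Solve for w:
  Using separation of variables w = X(ξ)T(τ):
  Eigenfunctions: sin(nξ), n = 1, 2, 3, ...
  General solution: w(ξ, τ) = Σ c_n sin(nξ) exp(-n² τ)
  Matching w(ξ,0) = 3sin(2ξ) + 3sin(5ξ) term by term: c_2=3, c_5=3.
Hence w(ξ,τ) = 3exp(-4τ)sin(2ξ) + 3exp(-25τ)sin(5ξ).
Transform back: u(ξ,τ) = exp(-τ)w(ξ,τ).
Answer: u(ξ, τ) = 3exp(-5τ)sin(2ξ) + 3exp(-26τ)sin(5ξ)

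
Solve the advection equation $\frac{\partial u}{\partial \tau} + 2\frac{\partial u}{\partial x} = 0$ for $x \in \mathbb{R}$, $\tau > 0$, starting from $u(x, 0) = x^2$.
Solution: By method of characteristics (waves move right with speed 2):
Along characteristics $x - 2\tau =$ const, $u$ is constant, so $u(x,\tau) = f(x - 2\tau)$ with $f = u( \cdot , 0)$.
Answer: $u(x, \tau) = 4 \tau^2 - 4 \tau x + x^2$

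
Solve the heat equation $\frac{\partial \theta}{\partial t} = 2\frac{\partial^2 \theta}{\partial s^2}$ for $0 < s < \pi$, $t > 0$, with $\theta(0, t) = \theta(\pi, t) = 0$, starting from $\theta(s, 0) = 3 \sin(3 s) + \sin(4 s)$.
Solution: Using separation of variables $\theta = X(s)G(t)$:
Eigenfunctions: $\sin(ns)$, $n = 1, 2, 3, \ldots$
General solution: $\theta(s, t) = \sum c_n \sin(ns) e^{-2n^2 t}$
Matching $\theta(s,0) = 3 \sin(3 s) + \sin(4 s)$ term by term: $c_3=3, c_4=1$.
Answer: $\theta(s, t) = 3 e^{-18 t} \sin(3 s) + e^{-32 t} \sin(4 s)$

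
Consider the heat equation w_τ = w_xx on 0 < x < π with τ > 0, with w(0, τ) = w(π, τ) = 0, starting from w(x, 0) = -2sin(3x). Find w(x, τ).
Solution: Separating variables: w = Σ c_n exp(-n²τ) sin(nx). From w(x,0) = -2sin(3x): c_3=-2.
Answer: w(x, τ) = -2exp(-9τ)sin(3x)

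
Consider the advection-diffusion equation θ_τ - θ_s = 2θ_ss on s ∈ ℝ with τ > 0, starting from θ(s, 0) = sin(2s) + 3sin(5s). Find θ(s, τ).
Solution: Moving frame: η = s + τ, σ = τ, θ = u(η,σ), so θ_τ = u_σ + u_η and θ_ss = u_ηη.
Hence θ_τ - θ_s = u_σ and the PDE becomes the heat equation u_σ = 2u_ηη on η ∈ ℝ.
Initial data: u(η,0) = θ(η,0) = sin(2η) + 3sin(5η). Each mode sin(nη) decays as exp(-2n²σ) on ℝ, so u(η,σ) = Σ c_n exp(-2n²σ) sin(nη) with c_2=1, c_5=3: u(η,σ) = exp(-8σ)sin(2η) + 3exp(-50σ)sin(5η).
Substituting back: θ(s,τ) = u(s + τ, τ).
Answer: θ(s, τ) = exp(-8τ)sin(2s + 2τ) + 3exp(-50τ)sin(5s + 5τ)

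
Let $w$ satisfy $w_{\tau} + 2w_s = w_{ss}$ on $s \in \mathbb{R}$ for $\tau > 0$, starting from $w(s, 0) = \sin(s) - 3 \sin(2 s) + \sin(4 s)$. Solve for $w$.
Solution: Change to a moving frame: let $\eta = s - 2\tau$, $\sigma = \tau$ and write $w(s,\tau) = u(\eta,\sigma)$.
By the chain rule $w_{\tau} = u_{\sigma} - 2u_{\eta}$, $w_s = u_{\eta}$, $w_{ss} = u_{\eta\eta}$.
Then $w_{\tau} + 2w_s = u_{\sigma}$: the advection term cancels and the PDE becomes the heat equation $u_{\sigma} = u_{\eta\eta}$ on $\eta \in \mathbb{R}$.
Initial data: $u(\eta,0) = w(\eta,0) = \sin(\eta) - 3 \sin(2 \eta) + \sin(4 \eta)$.
On $\eta \in \mathbb{R}$ each mode satisfies $(\sin(n\eta))'' = -n^2 \sin(n\eta)$, so $e^{-n^2\sigma} \sin(n\eta)$ solves the heat equation; by superposition $u(\eta,\sigma) = \sum c_n e^{-n^2\sigma} \sin(n\eta)$.
Reading off the coefficients: $c_1=1, c_2=-3, c_4=1$, so $u(\eta,\sigma) = e^{-\sigma} \sin(\eta) - 3 e^{-4 \sigma} \sin(2 \eta) + e^{-16 \sigma} \sin(4 \eta)$.
Substituting back $\eta = s - 2\tau$, $\sigma = \tau$: $w(s,\tau) = u(s - 2\tau, \tau)$.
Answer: $w(s, \tau) = - e^{-\tau} \sin(2 \tau - s) + 3 e^{-4 \tau} \sin(4 \tau - 2 s) -  e^{-16 \tau} \sin(8 \tau - 4 s)$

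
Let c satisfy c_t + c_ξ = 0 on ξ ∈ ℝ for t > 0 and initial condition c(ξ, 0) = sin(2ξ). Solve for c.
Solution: By method of characteristics (waves move right with speed 1):
Along characteristics ξ - t = const, c is constant, so c(ξ,t) = f(ξ - t) with f = c(·, 0).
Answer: c(ξ, t) = -sin(2t - 2ξ)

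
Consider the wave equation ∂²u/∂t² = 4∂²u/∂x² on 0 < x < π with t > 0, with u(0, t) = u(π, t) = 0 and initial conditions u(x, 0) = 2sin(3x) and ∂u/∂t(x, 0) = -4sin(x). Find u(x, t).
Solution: Separating variables: u = Σ [A_n cos(ω_n t) + B_n sin(ω_n t)] sin(nx), ω_n = 2n. From ICs (B_n = velocity coefficient / ω_n): A_3=2, B_1=-2.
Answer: u(x, t) = -2sin(2t)sin(x) + 2sin(3x)cos(6t)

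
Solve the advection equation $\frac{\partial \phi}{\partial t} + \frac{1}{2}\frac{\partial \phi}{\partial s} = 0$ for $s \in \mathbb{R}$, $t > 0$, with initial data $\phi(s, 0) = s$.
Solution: By characteristics ($ds/dt = 1/2$), $\phi(s,t) = f(s - \frac{1}{2}t)$ with $f = \phi( \cdot , 0)$.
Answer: $\phi(s, t) = s - \frac{1}{2} t$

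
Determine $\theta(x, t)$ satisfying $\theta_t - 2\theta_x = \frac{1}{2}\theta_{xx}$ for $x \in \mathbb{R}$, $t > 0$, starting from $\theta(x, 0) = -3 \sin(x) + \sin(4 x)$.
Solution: Moving frame: $\eta = x + 2t$, $\sigma = t$, $\theta = u(\eta,\sigma)$, so $\theta_t = u_{\sigma} + 2u_{\eta}$ and $\theta_{xx} = u_{\eta\eta}$.
Hence $\theta_t - 2\theta_x = u_{\sigma}$ and the PDE becomes the heat equation $u_{\sigma} = \frac{1}{2}u_{\eta\eta}$ on $\eta \in \mathbb{R}$.
Initial data: $u(\eta,0) = \theta(\eta,0) = -3 \sin(\eta) + \sin(4 \eta)$. Each mode $\sin(n\eta)$ decays as $e^{-n^2\sigma/2}$ on $\mathbb{R}$, so $u(\eta,\sigma) = \sum c_n e^{-n^2\sigma/2} \sin(n\eta)$ with $c_1=-3, c_4=1$: $u(\eta,\sigma) = e^{-8 \sigma} \sin(4 \eta) - 3 e^{-\sigma/2} \sin(\eta)$.
Substituting back: $\theta(x,t) = u(x + 2t, t)$.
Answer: $\theta(x, t) = e^{-8 t} \sin(8 t + 4 x) - 3 e^{-t/2} \sin(2 t + x)$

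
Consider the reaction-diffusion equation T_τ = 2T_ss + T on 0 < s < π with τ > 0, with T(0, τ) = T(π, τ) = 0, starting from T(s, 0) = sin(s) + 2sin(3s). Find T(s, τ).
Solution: Substitute T = exp(τ)u, i.e. u = exp(-τ)T.
By the product rule, T_τ = exp(τ)(u_τ + u), T_ss = exp(τ)u_ss.
Substituting into the PDE and dividing by exp(τ): u_τ + u = 2u_ss + u.
The lower-order terms cancel, leaving the standard heat equation u_τ = 2u_ss.
Initial data for u: u(s,0) = T(s,0) = sin(s) + 2sin(3s). The boundary conditions carry over: u(0,τ) = u(π,τ) = 0.
Solve for u:
  Using separation of variables u = X(s)G(τ):
  Eigenfunctions: sin(ns), n = 1, 2, 3, ...
  General solution: u(s, τ) = Σ c_n sin(ns) exp(-2n² τ)
  Matching u(s,0) = sin(s) + 2sin(3s) term by term: c_1=1, c_3=2.
Hence u(s,τ) = exp(-2τ)sin(s) + 2exp(-18τ)sin(3s).
Transform back: T(s,τ) = exp(τ)u(s,τ).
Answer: T(s, τ) = exp(-τ)sin(s) + 2exp(-17τ)sin(3s)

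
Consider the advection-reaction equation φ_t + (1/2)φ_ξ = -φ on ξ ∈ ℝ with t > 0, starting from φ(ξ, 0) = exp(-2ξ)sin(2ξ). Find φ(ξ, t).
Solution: Substitute φ = exp(-2ξ)u, i.e. u = exp(2ξ)φ.
By the product rule, φ_ξ = exp(-2ξ)(u_ξ - 2u), φ_t = exp(-2ξ)u_t.
Substituting into the PDE and dividing by exp(-2ξ): u_t + (1/2)(u_ξ - 2u) = -u.
The lower-order terms cancel, leaving the standard advection equation u_t + (1/2)u_ξ = 0.
Initial data for u: u(ξ,0) = exp(2ξ)φ(ξ,0) = sin(2ξ).
Solve for u:
  By method of characteristics (waves move right with speed 1/2):
  Along characteristics ξ - (1/2)t = const, u is constant, so u(ξ,t) = f(ξ - (1/2)t) with f = u(·, 0).
Hence u(ξ,t) = -sin(t - 2ξ).
Transform back: φ(ξ,t) = exp(-2ξ)u(ξ,t).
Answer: φ(ξ, t) = -exp(-2ξ)sin(t - 2ξ)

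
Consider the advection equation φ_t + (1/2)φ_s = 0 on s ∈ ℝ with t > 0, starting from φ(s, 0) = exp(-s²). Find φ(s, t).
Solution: By characteristics (ds/dt = 1/2), φ(s,t) = f(s - (1/2)t) with f = φ(·, 0).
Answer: φ(s, t) = exp(-(s - t/2)²)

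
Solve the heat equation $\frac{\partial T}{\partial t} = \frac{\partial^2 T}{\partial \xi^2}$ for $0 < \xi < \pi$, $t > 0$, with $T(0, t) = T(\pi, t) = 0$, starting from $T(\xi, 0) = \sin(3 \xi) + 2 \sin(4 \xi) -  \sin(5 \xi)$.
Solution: Using separation of variables $T = X(\xi)G(t)$:
Eigenfunctions: $\sin(n\xi)$, $n = 1, 2, 3, \ldots$
General solution: $T(\xi, t) = \sum c_n \sin(n\xi) e^{-n^2 t}$
Matching $T(\xi,0) = \sin(3 \xi) + 2 \sin(4 \xi) - \sin(5 \xi)$ term by term: $c_3=1, c_4=2, c_5=-1$.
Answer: $T(\xi, t) = e^{-9 t} \sin(3 \xi) + 2 e^{-16 t} \sin(4 \xi) -  e^{-25 t} \sin(5 \xi)$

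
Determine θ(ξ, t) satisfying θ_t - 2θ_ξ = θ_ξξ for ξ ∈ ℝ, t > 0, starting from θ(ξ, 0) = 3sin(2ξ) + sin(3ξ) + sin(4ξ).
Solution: Moving frame: η = ξ + 2t, σ = t, θ = u(η,σ), so θ_t = u_σ + 2u_η and θ_ξξ = u_ηη.
Hence θ_t - 2θ_ξ = u_σ and the PDE becomes the heat equation u_σ = u_ηη on η ∈ ℝ.
Initial data: u(η,0) = θ(η,0) = 3sin(2η) + sin(3η) + sin(4η). Each mode sin(nη) decays as exp(-n²σ) on ℝ, so u(η,σ) = Σ c_n exp(-n²σ) sin(nη) with c_2=3, c_3=1, c_4=1: u(η,σ) = 3exp(-4σ)sin(2η) + exp(-9σ)sin(3η) + exp(-16σ)sin(4η).
Substituting back: θ(ξ,t) = u(ξ + 2t, t).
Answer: θ(ξ, t) = 3exp(-4t)sin(4t + 2ξ) + exp(-9t)sin(6t + 3ξ) + exp(-16t)sin(8t + 4ξ)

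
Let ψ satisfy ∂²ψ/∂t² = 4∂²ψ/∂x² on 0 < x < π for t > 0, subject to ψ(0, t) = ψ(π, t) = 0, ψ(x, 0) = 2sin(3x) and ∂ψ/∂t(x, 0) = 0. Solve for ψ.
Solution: Using separation of variables ψ = X(x)T(t):
Eigenfunctions: sin(nx), n = 1, 2, 3, ...
General solution: ψ(x, t) = Σ [A_n cos(2n t) + B_n sin(2n t)] sin(nx)
From ψ(x,0) = 2sin(3x): A_3=2. From ψ_t(x,0) = 0: all B_n = 0.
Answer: ψ(x, t) = 2sin(3x)cos(6t)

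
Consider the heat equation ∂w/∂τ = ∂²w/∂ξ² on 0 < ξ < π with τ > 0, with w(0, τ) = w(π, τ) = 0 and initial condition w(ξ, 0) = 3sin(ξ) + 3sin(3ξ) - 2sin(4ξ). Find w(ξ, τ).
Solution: Using separation of variables w = X(ξ)T(τ):
Eigenfunctions: sin(nξ), n = 1, 2, 3, ...
General solution: w(ξ, τ) = Σ c_n sin(nξ) exp(-n² τ)
Matching w(ξ,0) = 3sin(ξ) + 3sin(3ξ) - 2sin(4ξ) term by term: c_1=3, c_3=3, c_4=-2.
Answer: w(ξ, τ) = 3exp(-τ)sin(ξ) + 3exp(-9τ)sin(3ξ) - 2exp(-16τ)sin(4ξ)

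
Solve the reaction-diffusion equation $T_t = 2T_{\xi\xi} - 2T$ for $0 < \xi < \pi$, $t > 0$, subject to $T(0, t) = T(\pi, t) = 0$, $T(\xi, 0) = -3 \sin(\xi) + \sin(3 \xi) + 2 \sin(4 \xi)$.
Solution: Substitute $T = e^{-2t}u$.
Then $T_t = e^{-2t}(u_t - 2u)$, $T_{\xi\xi} = e^{-2t}u_{\xi\xi}$; substituting and dividing by $e^{-2t}$, the lower-order terms cancel: $u_t = 2u_{\xi\xi}$ (standard heat equation).
Data for $u$: $u(\xi,0) = T(\xi,0) = -3 \sin(\xi) + \sin(3 \xi) + 2 \sin(4 \xi)$. The boundary conditions carry over: $u(0,t) = u(\pi,t) = 0$.
Separating variables: $u = \sum c_n e^{-2n^2t} \sin(n\xi)$. From $u(\xi,0) = -3 \sin(\xi) + \sin(3 \xi) + 2 \sin(4 \xi)$: $c_1=-3, c_3=1, c_4=2$.
So $u(\xi,t) = -3 e^{-2 t} \sin(\xi) + e^{-18 t} \sin(3 \xi) + 2 e^{-32 t} \sin(4 \xi)$, and $T(\xi,t) = e^{-2t}u(\xi,t)$.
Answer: $T(\xi, t) = -3 e^{-4 t} \sin(\xi) + e^{-20 t} \sin(3 \xi) + 2 e^{-34 t} \sin(4 \xi)$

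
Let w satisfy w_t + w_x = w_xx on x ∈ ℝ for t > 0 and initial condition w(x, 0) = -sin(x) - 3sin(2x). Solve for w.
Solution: Moving frame: η = x - t, σ = t, w = u(η,σ), so w_t = u_σ - u_η and w_xx = u_ηη.
Hence w_t + w_x = u_σ and the PDE becomes the heat equation u_σ = u_ηη on η ∈ ℝ.
Initial data: u(η,0) = w(η,0) = -sin(η) - 3sin(2η). Each mode sin(nη) decays as exp(-n²σ) on ℝ, so u(η,σ) = Σ c_n exp(-n²σ) sin(nη) with c_1=-1, c_2=-3: u(η,σ) = -exp(-σ)sin(η) - 3exp(-4σ)sin(2η).
Substituting back: w(x,t) = u(x - t, t).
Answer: w(x, t) = exp(-t)sin(t - x) + 3exp(-4t)sin(2t - 2x)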